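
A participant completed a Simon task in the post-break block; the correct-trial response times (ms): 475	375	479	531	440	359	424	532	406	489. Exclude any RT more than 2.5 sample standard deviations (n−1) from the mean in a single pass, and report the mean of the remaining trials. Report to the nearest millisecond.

n = 10, ΣRT = 4510, M = 451.000
Σ(x−M)² = 32880.00; s = √(32880.00/9) = 60.443
Cutoffs: 451.000 ± 2.5·60.443 → [299.9, 602.1]
No RTs fall outside the cutoffs; all 10 retained. Mean = 4510/10 = 451.000

451 ms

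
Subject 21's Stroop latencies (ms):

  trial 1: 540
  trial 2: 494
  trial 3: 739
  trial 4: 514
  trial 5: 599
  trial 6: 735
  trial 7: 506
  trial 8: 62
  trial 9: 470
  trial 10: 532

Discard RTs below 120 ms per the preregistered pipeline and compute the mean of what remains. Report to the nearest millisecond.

570 ms

Excluded: 62
Retained (n=9): Σ = 5129
Mean = 5129/9 = 569.8889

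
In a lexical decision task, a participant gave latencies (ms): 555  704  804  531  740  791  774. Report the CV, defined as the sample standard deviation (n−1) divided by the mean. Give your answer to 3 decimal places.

n = 7, Σ = 4899, M = 699.8571
Σ(x−M)² = 75774.857; s = √(75774.857/6) = 112.3795
CV = 112.3795 / 699.8571 = 0.16057

0.161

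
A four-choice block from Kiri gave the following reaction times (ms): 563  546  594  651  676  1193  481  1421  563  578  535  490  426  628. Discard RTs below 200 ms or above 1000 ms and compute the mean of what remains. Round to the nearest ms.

Excluded: 1193, 1421
Retained (n=12): Σ = 6731
Mean = 6731/12 = 560.9167

561 ms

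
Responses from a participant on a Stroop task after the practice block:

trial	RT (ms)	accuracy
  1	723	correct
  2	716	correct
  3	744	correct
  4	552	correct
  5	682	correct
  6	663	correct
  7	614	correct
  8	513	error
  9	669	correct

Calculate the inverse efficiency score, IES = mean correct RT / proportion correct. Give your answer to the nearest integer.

Correct trials (n=8): 723, 716, 744, 552, 682, 663, 614, 669
Mean correct RT = 5363/8 = 670.3750 ms
Proportion correct = 8/9
IES = 670.3750 / (8/9) = 754.172 ms

754 ms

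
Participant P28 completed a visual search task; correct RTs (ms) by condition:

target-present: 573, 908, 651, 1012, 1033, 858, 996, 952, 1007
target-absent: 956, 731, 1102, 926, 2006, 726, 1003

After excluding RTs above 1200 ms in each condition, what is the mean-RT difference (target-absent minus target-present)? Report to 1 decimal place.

19.6 ms

target-absent: exclude 2006
M(target-present) = 7990/9 = 887.778
M(target-absent) = 5444/6 = 907.333
Difference = 907.333 − 887.778 = 19.556 ms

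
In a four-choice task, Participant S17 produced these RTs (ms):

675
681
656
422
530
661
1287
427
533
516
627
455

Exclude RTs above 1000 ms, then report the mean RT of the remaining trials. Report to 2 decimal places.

562.09 ms

Excluded: 1287
Retained (n=11): Σ = 6183
Mean = 6183/11 = 562.0909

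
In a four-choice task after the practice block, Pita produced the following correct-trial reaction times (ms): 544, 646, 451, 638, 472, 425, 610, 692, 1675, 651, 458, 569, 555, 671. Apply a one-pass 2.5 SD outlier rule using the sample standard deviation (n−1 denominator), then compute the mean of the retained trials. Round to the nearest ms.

568 ms

n = 14, ΣRT = 9057, M = 646.929
Σ(x−M)² = 1240054.93; s = √(1240054.93/13) = 308.851
Cutoffs: 646.929 ± 2.5·308.851 → [-125.2, 1419.1]
Outside: 1675 → excluded.
Retained (n=13): Σ = 7382, mean = 7382/13 = 567.846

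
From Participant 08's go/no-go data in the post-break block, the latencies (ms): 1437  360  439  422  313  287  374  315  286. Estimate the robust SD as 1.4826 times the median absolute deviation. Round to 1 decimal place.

Sorted: 286, 287, 313, 315, 360, 374, 422, 439, 1437 → median = 360
|x − 360| sorted: 0, 14, 45, 47, 62, 73, 74, 79, 1077 → MAD = 62
Robust SD ≈ 1.4826 × 62 = 91.921

91.9 ms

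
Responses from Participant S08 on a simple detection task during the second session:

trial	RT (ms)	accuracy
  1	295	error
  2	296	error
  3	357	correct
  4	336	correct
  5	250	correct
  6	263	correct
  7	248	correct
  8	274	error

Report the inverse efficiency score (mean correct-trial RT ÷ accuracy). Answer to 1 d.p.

Correct trials (n=5): 357, 336, 250, 263, 248
Mean correct RT = 1454/5 = 290.8000 ms
Proportion correct = 5/8
IES = 290.8000 / (5/8) = 465.280 ms

465.3 ms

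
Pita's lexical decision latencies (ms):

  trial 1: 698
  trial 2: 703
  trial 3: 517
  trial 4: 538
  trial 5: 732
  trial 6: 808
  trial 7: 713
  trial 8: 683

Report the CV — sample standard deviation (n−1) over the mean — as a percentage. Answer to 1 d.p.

14.6%

n = 8, Σ = 5392, M = 674.0000
Σ(x−M)² = 67484.000; s = √(67484.000/7) = 98.1864
CV = 98.1864 / 674.0000 = 0.14568 = 14.568%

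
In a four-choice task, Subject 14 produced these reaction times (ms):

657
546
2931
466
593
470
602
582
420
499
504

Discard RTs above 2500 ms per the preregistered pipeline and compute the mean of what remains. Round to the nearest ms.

Excluded: 2931
Retained (n=10): Σ = 5339
Mean = 5339/10 = 533.9000

534 ms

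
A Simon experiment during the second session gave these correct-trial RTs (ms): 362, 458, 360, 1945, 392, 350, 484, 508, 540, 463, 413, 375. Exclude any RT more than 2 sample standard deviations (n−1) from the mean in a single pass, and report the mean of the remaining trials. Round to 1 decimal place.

427.7 ms

n = 12, ΣRT = 6650, M = 554.167
Σ(x−M)² = 2153871.67; s = √(2153871.67/11) = 442.500
Cutoffs: 554.167 ± 2·442.500 → [-330.8, 1439.2]
Outside: 1945 → excluded.
Retained (n=11): Σ = 4705, mean = 4705/11 = 427.727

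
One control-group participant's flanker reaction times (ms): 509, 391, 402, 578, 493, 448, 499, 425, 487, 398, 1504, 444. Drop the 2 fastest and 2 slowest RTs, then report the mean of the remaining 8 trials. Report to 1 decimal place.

Sorted: 391, 398, 402, 425, 444, 448, 487, 493, 499, 509, 578, 1504
Drop lowest 2 (391, 398) and highest 2 (578, 1504)
Remaining (n=8): Σ = 3707, mean = 3707/8 = 463.375

463.4 ms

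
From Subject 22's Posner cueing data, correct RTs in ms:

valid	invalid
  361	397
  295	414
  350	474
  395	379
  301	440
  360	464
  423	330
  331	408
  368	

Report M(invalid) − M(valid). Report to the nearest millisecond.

59 ms

M(valid) = 3184/9 = 353.778
M(invalid) = 3306/8 = 413.250
Difference = 413.250 − 353.778 = 59.472 ms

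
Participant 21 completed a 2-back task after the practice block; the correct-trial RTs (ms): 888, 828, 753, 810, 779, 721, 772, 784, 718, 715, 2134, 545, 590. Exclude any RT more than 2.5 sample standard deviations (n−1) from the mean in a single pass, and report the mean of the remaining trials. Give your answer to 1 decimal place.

n = 13, ΣRT = 11037, M = 849.000
Σ(x−M)² = 1889976.00; s = √(1889976.00/12) = 396.860
Cutoffs: 849.000 ± 2.5·396.860 → [-143.2, 1841.2]
Outside: 2134 → excluded.
Retained (n=12): Σ = 8903, mean = 8903/12 = 741.917

741.9 ms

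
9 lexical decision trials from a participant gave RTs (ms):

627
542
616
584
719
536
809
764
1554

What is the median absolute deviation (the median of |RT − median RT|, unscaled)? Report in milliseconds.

91 ms

Sorted: 536, 542, 584, 616, 627, 719, 764, 809, 1554 → median = 627
|x − 627|: 0, 85, 11, 43, 92, 91, 182, 137, 927
Sorted deviations: 0, 11, 43, 85, 91, 92, 137, 182, 927 → MAD = 91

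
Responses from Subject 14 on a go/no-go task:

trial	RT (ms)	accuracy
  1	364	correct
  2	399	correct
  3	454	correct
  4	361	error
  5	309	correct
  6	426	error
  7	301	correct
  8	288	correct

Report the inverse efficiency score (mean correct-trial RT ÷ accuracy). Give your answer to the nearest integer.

470 ms

Correct trials (n=6): 364, 399, 454, 309, 301, 288
Mean correct RT = 2115/6 = 352.5000 ms
Proportion correct = 6/8
IES = 352.5000 / (6/8) = 470.000 ms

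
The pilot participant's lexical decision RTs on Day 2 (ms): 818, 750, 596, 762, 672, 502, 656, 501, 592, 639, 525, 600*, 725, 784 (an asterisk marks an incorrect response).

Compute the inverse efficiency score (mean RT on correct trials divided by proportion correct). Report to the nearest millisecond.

Correct trials (n=13): 818, 750, 596, 762, 672, 502, 656, 501, 592, 639, 525, 725, 784
Mean correct RT = 8522/13 = 655.5385 ms
Proportion correct = 13/14
IES = 655.5385 / (13/14) = 705.964 ms

706 ms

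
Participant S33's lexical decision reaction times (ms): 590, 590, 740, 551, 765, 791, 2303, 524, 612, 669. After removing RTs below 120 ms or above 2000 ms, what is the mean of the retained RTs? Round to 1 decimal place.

648.0 ms

Excluded: 2303
Retained (n=9): Σ = 5832
Mean = 5832/9 = 648.0000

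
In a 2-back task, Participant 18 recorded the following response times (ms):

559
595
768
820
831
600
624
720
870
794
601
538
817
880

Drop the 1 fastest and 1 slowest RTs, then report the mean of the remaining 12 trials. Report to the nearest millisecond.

717 ms

Sorted: 538, 559, 595, 600, 601, 624, 720, 768, 794, 817, 820, 831, 870, 880
Drop lowest 1 (538) and highest 1 (880)
Remaining (n=12): Σ = 8599, mean = 8599/12 = 716.583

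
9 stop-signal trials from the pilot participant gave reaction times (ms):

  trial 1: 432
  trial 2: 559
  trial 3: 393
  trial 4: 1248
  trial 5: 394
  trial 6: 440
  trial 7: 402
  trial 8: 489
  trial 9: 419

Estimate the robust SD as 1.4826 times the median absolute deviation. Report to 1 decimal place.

56.3 ms

Sorted: 393, 394, 402, 419, 432, 440, 489, 559, 1248 → median = 432
|x − 432| sorted: 0, 8, 13, 30, 38, 39, 57, 127, 816 → MAD = 38
Robust SD ≈ 1.4826 × 38 = 56.339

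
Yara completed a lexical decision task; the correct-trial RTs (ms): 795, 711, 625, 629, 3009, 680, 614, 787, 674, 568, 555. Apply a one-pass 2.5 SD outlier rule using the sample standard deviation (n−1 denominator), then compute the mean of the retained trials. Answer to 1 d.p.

663.8 ms

n = 11, ΣRT = 9647, M = 877.000
Σ(x−M)² = 5061164.00; s = √(5061164.00/10) = 711.419
Cutoffs: 877.000 ± 2.5·711.419 → [-901.5, 2655.5]
Outside: 3009 → excluded.
Retained (n=10): Σ = 6638, mean = 6638/10 = 663.800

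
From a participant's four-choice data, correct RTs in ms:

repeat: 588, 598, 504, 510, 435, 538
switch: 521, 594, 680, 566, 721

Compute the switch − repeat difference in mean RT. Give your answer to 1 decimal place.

M(repeat) = 3173/6 = 528.833
M(switch) = 3082/5 = 616.400
Difference = 616.400 − 528.833 = 87.567 ms

87.6 ms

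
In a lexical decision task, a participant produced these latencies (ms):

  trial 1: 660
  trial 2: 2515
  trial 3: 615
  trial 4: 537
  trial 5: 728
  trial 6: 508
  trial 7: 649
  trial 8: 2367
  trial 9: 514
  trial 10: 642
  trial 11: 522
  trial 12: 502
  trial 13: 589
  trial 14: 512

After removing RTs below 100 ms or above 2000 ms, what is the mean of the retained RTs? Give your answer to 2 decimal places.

Excluded: 2367, 2515
Retained (n=12): Σ = 6978
Mean = 6978/12 = 581.5000

581.50 ms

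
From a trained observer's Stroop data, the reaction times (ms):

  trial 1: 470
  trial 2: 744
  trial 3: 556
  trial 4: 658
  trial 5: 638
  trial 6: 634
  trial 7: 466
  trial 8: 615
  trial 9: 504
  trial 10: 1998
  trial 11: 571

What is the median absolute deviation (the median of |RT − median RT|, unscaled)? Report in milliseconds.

59 ms

Sorted: 466, 470, 504, 556, 571, 615, 634, 638, 658, 744, 1998 → median = 615
|x − 615|: 145, 129, 59, 43, 23, 19, 149, 0, 111, 1383, 44
Sorted deviations: 0, 19, 23, 43, 44, 59, 111, 129, 145, 149, 1383 → MAD = 59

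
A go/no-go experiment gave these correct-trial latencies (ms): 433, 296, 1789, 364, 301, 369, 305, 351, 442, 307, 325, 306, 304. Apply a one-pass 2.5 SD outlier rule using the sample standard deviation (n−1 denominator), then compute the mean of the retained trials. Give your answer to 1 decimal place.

341.9 ms

n = 13, ΣRT = 5892, M = 453.231
Σ(x−M)² = 1961964.31; s = √(1961964.31/12) = 404.348
Cutoffs: 453.231 ± 2.5·404.348 → [-557.6, 1464.1]
Outside: 1789 → excluded.
Retained (n=12): Σ = 4103, mean = 4103/12 = 341.917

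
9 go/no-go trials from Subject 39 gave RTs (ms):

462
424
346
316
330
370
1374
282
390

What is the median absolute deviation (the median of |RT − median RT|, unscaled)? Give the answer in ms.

Sorted: 282, 316, 330, 346, 370, 390, 424, 462, 1374 → median = 370
|x − 370|: 92, 54, 24, 54, 40, 0, 1004, 88, 20
Sorted deviations: 0, 20, 24, 40, 54, 54, 88, 92, 1004 → MAD = 54

54 ms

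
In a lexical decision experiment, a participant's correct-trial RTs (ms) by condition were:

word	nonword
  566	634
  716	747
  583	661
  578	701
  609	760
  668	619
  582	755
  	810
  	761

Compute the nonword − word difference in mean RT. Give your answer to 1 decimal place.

101.9 ms

M(word) = 4302/7 = 614.571
M(nonword) = 6448/9 = 716.444
Difference = 716.444 − 614.571 = 101.873 ms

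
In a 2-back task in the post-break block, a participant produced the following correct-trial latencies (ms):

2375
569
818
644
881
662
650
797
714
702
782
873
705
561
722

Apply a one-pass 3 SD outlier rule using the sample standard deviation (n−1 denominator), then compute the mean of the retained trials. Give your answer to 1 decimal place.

n = 15, ΣRT = 12455, M = 830.333
Σ(x−M)² = 2687841.33; s = √(2687841.33/14) = 438.165
Cutoffs: 830.333 ± 3·438.165 → [-484.2, 2144.8]
Outside: 2375 → excluded.
Retained (n=14): Σ = 10080, mean = 10080/14 = 720.000

720.0 ms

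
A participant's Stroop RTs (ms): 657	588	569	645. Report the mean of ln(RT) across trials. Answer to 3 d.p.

ln(RT): 6.4877, 6.3767, 6.3439, 6.4693
Σ ln(RT) = 25.6775
Mean = 25.6775/4 = 6.41939

6.419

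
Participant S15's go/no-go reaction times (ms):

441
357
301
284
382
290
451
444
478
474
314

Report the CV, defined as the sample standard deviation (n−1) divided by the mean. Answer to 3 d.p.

n = 11, Σ = 4216, M = 383.2727
Σ(x−M)² = 59626.182; s = √(59626.182/10) = 77.2180
CV = 77.2180 / 383.2727 = 0.20147

0.201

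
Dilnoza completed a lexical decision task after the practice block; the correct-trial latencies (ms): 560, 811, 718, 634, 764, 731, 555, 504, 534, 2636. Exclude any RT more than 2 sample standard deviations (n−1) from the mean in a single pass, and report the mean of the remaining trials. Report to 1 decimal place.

n = 10, ΣRT = 8447, M = 844.700
Σ(x−M)² = 3667370.10; s = √(3667370.10/9) = 638.346
Cutoffs: 844.700 ± 2·638.346 → [-432.0, 2121.4]
Outside: 2636 → excluded.
Retained (n=9): Σ = 5811, mean = 5811/9 = 645.667

645.7 ms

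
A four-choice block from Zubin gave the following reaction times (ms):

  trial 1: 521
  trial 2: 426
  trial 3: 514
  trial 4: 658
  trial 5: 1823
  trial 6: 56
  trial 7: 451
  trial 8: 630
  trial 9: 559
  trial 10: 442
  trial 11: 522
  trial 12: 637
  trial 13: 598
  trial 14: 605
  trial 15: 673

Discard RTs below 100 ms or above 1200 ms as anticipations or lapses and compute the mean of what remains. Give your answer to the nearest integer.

Excluded: 56, 1823
Retained (n=13): Σ = 7236
Mean = 7236/13 = 556.6154

557 ms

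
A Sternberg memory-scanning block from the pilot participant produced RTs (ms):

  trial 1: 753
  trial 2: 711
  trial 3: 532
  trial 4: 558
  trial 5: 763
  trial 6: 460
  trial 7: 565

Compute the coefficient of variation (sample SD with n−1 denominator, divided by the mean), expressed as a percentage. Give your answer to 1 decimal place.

n = 7, Σ = 4342, M = 620.2857
Σ(x−M)² = 86631.429; s = √(86631.429/6) = 120.1606
CV = 120.1606 / 620.2857 = 0.19372 = 19.372%

19.4%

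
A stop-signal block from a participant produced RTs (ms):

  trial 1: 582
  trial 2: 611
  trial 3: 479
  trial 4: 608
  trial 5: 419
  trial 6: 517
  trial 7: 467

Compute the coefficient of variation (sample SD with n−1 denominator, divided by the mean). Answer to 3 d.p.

n = 7, Σ = 3683, M = 526.1429
Σ(x−M)² = 34304.857; s = √(34304.857/6) = 75.6140
CV = 75.6140 / 526.1429 = 0.14371

0.144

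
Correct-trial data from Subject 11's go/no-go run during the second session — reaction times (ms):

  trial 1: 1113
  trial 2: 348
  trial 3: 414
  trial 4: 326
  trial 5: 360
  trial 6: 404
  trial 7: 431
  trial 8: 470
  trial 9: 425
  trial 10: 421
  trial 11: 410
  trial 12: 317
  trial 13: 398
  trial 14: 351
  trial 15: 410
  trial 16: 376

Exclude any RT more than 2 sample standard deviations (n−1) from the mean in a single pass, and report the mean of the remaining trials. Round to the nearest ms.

n = 16, ΣRT = 6974, M = 435.875
Σ(x−M)² = 514765.75; s = √(514765.75/15) = 185.250
Cutoffs: 435.875 ± 2·185.250 → [65.4, 806.4]
Outside: 1113 → excluded.
Retained (n=15): Σ = 5861, mean = 5861/15 = 390.733

391 ms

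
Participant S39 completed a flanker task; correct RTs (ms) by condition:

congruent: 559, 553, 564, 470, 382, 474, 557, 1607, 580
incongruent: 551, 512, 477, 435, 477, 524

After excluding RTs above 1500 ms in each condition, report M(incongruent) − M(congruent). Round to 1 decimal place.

congruent: exclude 1607
M(congruent) = 4139/8 = 517.375
M(incongruent) = 2976/6 = 496.000
Difference = 496.000 − 517.375 = -21.375 ms

-21.4 ms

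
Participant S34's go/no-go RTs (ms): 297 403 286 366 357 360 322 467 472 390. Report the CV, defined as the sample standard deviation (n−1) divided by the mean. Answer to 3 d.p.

0.171

n = 10, Σ = 3720, M = 372.0000
Σ(x−M)² = 36236.000; s = √(36236.000/9) = 63.4525
CV = 63.4525 / 372.0000 = 0.17057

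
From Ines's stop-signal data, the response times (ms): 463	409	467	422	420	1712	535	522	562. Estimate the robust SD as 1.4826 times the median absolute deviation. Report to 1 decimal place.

81.5 ms

Sorted: 409, 420, 422, 463, 467, 522, 535, 562, 1712 → median = 467
|x − 467| sorted: 0, 4, 45, 47, 55, 58, 68, 95, 1245 → MAD = 55
Robust SD ≈ 1.4826 × 55 = 81.543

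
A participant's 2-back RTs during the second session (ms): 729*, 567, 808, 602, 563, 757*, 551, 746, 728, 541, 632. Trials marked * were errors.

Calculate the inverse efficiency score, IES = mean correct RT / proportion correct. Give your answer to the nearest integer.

Correct trials (n=9): 567, 808, 602, 563, 551, 746, 728, 541, 632
Mean correct RT = 5738/9 = 637.5556 ms
Proportion correct = 9/11
IES = 637.5556 / (9/11) = 779.235 ms

779 ms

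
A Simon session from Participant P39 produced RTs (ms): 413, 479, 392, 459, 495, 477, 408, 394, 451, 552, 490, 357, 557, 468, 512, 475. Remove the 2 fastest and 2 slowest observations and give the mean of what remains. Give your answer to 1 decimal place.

Sorted: 357, 392, 394, 408, 413, 451, 459, 468, 475, 477, 479, 490, 495, 512, 552, 557
Drop lowest 2 (357, 392) and highest 2 (552, 557)
Remaining (n=12): Σ = 5521, mean = 5521/12 = 460.083

460.1 ms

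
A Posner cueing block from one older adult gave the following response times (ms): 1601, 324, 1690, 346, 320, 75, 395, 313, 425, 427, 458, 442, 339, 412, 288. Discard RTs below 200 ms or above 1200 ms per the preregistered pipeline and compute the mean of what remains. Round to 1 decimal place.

Excluded: 75, 1601, 1690
Retained (n=12): Σ = 4489
Mean = 4489/12 = 374.0833

374.1 ms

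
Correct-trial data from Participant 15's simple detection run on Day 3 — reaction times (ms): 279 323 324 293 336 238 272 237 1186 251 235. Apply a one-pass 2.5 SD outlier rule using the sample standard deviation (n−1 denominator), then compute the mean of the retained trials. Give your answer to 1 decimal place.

n = 11, ΣRT = 3974, M = 361.273
Σ(x−M)² = 761812.18; s = √(761812.18/10) = 276.009
Cutoffs: 361.273 ± 2.5·276.009 → [-328.8, 1051.3]
Outside: 1186 → excluded.
Retained (n=10): Σ = 2788, mean = 2788/10 = 278.800

278.8 ms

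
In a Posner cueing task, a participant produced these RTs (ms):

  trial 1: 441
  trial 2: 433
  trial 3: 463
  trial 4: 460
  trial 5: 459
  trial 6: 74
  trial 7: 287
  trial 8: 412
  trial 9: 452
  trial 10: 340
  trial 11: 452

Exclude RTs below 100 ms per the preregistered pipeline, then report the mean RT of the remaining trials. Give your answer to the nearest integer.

420 ms

Excluded: 74
Retained (n=10): Σ = 4199
Mean = 4199/10 = 419.9000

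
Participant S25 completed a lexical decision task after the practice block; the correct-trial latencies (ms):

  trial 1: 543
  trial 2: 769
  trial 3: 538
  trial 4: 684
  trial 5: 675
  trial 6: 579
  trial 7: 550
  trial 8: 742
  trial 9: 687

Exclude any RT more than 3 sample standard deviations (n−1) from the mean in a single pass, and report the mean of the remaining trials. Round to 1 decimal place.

n = 9, ΣRT = 5767, M = 640.778
Σ(x−M)² = 64043.56; s = √(64043.56/8) = 89.473
Cutoffs: 640.778 ± 3·89.473 → [372.4, 909.2]
No RTs fall outside the cutoffs; all 9 retained. Mean = 5767/9 = 640.778

640.8 ms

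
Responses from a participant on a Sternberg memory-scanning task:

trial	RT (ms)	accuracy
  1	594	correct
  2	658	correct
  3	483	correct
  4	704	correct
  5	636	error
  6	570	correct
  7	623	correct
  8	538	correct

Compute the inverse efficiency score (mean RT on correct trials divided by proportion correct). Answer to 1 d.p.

Correct trials (n=7): 594, 658, 483, 704, 570, 623, 538
Mean correct RT = 4170/7 = 595.7143 ms
Proportion correct = 7/8
IES = 595.7143 / (7/8) = 680.816 ms

680.8 ms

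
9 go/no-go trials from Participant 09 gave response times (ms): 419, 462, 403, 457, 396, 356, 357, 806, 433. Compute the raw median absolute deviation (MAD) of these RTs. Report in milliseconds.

Sorted: 356, 357, 396, 403, 419, 433, 457, 462, 806 → median = 419
|x − 419|: 0, 43, 16, 38, 23, 63, 62, 387, 14
Sorted deviations: 0, 14, 16, 23, 38, 43, 62, 63, 387 → MAD = 38

38 ms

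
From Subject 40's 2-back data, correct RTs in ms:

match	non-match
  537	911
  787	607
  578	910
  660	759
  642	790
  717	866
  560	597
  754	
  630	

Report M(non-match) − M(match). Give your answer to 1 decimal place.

125.5 ms

M(match) = 5865/9 = 651.667
M(non-match) = 5440/7 = 777.143
Difference = 777.143 − 651.667 = 125.476 ms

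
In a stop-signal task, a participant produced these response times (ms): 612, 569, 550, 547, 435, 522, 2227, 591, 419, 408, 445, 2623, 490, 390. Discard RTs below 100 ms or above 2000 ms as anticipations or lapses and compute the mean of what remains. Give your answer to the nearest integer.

Excluded: 2227, 2623
Retained (n=12): Σ = 5978
Mean = 5978/12 = 498.1667

498 ms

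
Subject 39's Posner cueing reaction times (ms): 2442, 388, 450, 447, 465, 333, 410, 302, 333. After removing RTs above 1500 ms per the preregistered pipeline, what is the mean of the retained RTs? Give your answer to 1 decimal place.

391.0 ms

Excluded: 2442
Retained (n=8): Σ = 3128
Mean = 3128/8 = 391.0000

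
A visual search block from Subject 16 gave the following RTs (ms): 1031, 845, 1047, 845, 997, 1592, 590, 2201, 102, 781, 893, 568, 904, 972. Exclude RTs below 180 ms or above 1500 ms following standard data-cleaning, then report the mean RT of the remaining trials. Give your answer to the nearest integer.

861 ms

Excluded: 102, 1592, 2201
Retained (n=11): Σ = 9473
Mean = 9473/11 = 861.1818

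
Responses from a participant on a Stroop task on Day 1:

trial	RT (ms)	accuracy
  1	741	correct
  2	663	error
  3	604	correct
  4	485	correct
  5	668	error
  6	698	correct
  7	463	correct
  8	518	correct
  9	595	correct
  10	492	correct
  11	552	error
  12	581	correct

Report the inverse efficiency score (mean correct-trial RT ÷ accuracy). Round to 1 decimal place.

767.0 ms

Correct trials (n=9): 741, 604, 485, 698, 463, 518, 595, 492, 581
Mean correct RT = 5177/9 = 575.2222 ms
Proportion correct = 9/12
IES = 575.2222 / (9/12) = 766.963 ms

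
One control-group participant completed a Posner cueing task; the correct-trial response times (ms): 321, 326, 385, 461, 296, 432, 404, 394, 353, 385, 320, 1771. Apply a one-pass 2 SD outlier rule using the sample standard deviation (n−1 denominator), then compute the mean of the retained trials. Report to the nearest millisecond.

n = 12, ΣRT = 5848, M = 487.333
Σ(x−M)² = 1824504.67; s = √(1824504.67/11) = 407.264
Cutoffs: 487.333 ± 2·407.264 → [-327.2, 1301.9]
Outside: 1771 → excluded.
Retained (n=11): Σ = 4077, mean = 4077/11 = 370.636

371 ms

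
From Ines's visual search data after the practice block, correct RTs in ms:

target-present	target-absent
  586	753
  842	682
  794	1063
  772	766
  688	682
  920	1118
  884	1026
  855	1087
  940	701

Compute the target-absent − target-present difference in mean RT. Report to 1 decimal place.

M(target-present) = 7281/9 = 809.000
M(target-absent) = 7878/9 = 875.333
Difference = 875.333 − 809.000 = 66.333 ms

66.3 ms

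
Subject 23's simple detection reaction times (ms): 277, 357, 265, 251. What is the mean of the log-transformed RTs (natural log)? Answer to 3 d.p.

ln(RT): 5.6240, 5.8777, 5.5797, 5.5255
Σ ln(RT) = 22.6069
Mean = 22.6069/4 = 5.65173

5.652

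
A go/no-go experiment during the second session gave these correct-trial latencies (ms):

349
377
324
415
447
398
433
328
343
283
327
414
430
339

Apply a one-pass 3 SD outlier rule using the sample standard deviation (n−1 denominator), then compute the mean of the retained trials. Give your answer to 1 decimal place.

n = 14, ΣRT = 5207, M = 371.929
Σ(x−M)² = 33668.93; s = √(33668.93/13) = 50.891
Cutoffs: 371.929 ± 3·50.891 → [219.3, 524.6]
No RTs fall outside the cutoffs; all 14 retained. Mean = 5207/14 = 371.929

371.9 ms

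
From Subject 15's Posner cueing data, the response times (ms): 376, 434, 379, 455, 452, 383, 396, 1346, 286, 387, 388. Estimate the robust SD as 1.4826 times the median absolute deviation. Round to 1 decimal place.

17.8 ms

Sorted: 286, 376, 379, 383, 387, 388, 396, 434, 452, 455, 1346 → median = 388
|x − 388| sorted: 0, 1, 5, 8, 9, 12, 46, 64, 67, 102, 958 → MAD = 12
Robust SD ≈ 1.4826 × 12 = 17.791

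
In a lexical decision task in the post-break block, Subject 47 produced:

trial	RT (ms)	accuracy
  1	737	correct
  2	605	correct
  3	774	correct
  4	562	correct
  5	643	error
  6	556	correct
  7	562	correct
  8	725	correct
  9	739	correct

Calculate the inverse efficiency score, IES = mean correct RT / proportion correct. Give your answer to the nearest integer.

740 ms

Correct trials (n=8): 737, 605, 774, 562, 556, 562, 725, 739
Mean correct RT = 5260/8 = 657.5000 ms
Proportion correct = 8/9
IES = 657.5000 / (8/9) = 739.688 ms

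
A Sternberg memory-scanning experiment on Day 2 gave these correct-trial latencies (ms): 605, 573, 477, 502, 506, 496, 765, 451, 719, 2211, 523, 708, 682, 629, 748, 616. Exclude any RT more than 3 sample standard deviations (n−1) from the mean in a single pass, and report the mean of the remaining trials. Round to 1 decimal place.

n = 16, ΣRT = 11211, M = 700.688
Σ(x−M)² = 2589157.44; s = √(2589157.44/15) = 415.464
Cutoffs: 700.688 ± 3·415.464 → [-545.7, 1947.1]
Outside: 2211 → excluded.
Retained (n=15): Σ = 9000, mean = 9000/15 = 600.000

600.0 ms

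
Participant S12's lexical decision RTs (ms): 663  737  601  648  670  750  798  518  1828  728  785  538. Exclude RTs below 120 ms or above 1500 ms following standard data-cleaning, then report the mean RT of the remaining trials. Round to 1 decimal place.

676.0 ms

Excluded: 1828
Retained (n=11): Σ = 7436
Mean = 7436/11 = 676.0000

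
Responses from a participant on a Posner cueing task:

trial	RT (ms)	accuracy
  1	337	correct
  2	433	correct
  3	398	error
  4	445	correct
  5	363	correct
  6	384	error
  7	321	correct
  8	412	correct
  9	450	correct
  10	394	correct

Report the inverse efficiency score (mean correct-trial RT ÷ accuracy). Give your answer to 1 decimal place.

Correct trials (n=8): 337, 433, 445, 363, 321, 412, 450, 394
Mean correct RT = 3155/8 = 394.3750 ms
Proportion correct = 8/10
IES = 394.3750 / (8/10) = 492.969 ms

493.0 ms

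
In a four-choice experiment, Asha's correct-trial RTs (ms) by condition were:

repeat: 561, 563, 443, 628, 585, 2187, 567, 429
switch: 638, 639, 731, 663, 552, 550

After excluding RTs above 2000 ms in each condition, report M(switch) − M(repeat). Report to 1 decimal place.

repeat: exclude 2187
M(repeat) = 3776/7 = 539.429
M(switch) = 3773/6 = 628.833
Difference = 628.833 − 539.429 = 89.405 ms

89.4 ms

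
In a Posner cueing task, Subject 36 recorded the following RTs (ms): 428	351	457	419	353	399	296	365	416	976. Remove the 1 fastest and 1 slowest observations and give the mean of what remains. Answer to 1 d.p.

398.5 ms

Sorted: 296, 351, 353, 365, 399, 416, 419, 428, 457, 976
Drop lowest 1 (296) and highest 1 (976)
Remaining (n=8): Σ = 3188, mean = 3188/8 = 398.500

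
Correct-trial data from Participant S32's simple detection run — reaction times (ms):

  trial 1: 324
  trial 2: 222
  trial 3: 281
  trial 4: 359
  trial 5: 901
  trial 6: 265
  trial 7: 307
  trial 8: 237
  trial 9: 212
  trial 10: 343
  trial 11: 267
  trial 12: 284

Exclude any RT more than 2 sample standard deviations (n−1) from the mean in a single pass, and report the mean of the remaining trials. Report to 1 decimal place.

n = 12, ΣRT = 4002, M = 333.500
Σ(x−M)² = 374417.00; s = √(374417.00/11) = 184.494
Cutoffs: 333.500 ± 2·184.494 → [-35.5, 702.5]
Outside: 901 → excluded.
Retained (n=11): Σ = 3101, mean = 3101/11 = 281.909

281.9 ms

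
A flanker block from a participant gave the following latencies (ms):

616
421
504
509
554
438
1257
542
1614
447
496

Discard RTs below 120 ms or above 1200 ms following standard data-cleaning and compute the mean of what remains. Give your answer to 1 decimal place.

Excluded: 1257, 1614
Retained (n=9): Σ = 4527
Mean = 4527/9 = 503.0000

503.0 ms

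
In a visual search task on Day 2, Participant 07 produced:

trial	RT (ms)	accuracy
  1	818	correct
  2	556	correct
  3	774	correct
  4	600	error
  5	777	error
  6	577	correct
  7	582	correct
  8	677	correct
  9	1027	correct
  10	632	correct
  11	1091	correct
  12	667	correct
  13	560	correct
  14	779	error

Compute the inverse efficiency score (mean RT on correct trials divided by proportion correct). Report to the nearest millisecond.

Correct trials (n=11): 818, 556, 774, 577, 582, 677, 1027, 632, 1091, 667, 560
Mean correct RT = 7961/11 = 723.7273 ms
Proportion correct = 11/14
IES = 723.7273 / (11/14) = 921.107 ms

921 ms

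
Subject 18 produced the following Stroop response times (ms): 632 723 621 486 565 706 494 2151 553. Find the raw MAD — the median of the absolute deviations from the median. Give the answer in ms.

Sorted: 486, 494, 553, 565, 621, 632, 706, 723, 2151 → median = 621
|x − 621|: 11, 102, 0, 135, 56, 85, 127, 1530, 68
Sorted deviations: 0, 11, 56, 68, 85, 102, 127, 135, 1530 → MAD = 85

85 ms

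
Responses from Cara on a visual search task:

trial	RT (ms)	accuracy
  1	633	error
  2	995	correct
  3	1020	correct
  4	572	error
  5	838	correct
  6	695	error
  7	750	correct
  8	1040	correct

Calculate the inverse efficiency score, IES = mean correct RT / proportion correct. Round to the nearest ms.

Correct trials (n=5): 995, 1020, 838, 750, 1040
Mean correct RT = 4643/5 = 928.6000 ms
Proportion correct = 5/8
IES = 928.6000 / (5/8) = 1485.760 ms

1486 ms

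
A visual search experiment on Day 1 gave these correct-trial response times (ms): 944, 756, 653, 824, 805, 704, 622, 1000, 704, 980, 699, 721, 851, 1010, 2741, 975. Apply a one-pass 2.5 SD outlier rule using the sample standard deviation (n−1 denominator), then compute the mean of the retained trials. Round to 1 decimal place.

816.5 ms

n = 16, ΣRT = 14989, M = 936.812
Σ(x−M)² = 3729164.44; s = √(3729164.44/15) = 498.609
Cutoffs: 936.812 ± 2.5·498.609 → [-309.7, 2183.3]
Outside: 2741 → excluded.
Retained (n=15): Σ = 12248, mean = 12248/15 = 816.533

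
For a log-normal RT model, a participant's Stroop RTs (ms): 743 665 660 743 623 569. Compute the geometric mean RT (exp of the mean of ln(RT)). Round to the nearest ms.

664 ms

ln(RT): 6.6107, 6.4998, 6.4922, 6.6107, 6.4345, 6.3439
Mean ln(RT) = 38.9918/6 = 6.49864
Geometric mean = exp(6.49864) = 664.24 ms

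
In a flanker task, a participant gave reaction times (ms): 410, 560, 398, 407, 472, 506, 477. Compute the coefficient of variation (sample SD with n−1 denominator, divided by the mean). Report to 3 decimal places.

0.130

n = 7, Σ = 3230, M = 461.4286
Σ(x−M)² = 21687.714; s = √(21687.714/6) = 60.1217
CV = 60.1217 / 461.4286 = 0.13029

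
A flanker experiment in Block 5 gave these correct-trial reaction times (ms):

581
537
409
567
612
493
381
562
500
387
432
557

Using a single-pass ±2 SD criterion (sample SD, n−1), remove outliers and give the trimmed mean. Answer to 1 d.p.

n = 12, ΣRT = 6018, M = 501.500
Σ(x−M)² = 71913.00; s = √(71913.00/11) = 80.855
Cutoffs: 501.500 ± 2·80.855 → [339.8, 663.2]
No RTs fall outside the cutoffs; all 12 retained. Mean = 6018/12 = 501.500

501.5 ms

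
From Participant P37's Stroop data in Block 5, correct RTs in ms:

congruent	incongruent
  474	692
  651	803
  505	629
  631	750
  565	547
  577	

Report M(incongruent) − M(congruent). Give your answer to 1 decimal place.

117.0 ms

M(congruent) = 3403/6 = 567.167
M(incongruent) = 3421/5 = 684.200
Difference = 684.200 − 567.167 = 117.033 ms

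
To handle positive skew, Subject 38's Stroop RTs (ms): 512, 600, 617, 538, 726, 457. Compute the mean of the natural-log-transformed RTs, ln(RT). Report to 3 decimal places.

ln(RT): 6.2383, 6.3969, 6.4249, 6.2879, 6.5876, 6.1247
Σ ln(RT) = 38.0602
Mean = 38.0602/6 = 6.34337

6.343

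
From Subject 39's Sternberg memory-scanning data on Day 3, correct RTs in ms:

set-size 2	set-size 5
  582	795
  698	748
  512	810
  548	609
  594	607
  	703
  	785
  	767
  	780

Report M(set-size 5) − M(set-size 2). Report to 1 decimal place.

147.0 ms

M(set-size 2) = 2934/5 = 586.800
M(set-size 5) = 6604/9 = 733.778
Difference = 733.778 − 586.800 = 146.978 ms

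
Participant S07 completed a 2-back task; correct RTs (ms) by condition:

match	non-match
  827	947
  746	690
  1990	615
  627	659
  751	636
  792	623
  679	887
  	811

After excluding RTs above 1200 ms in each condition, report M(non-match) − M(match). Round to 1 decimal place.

-3.5 ms

match: exclude 1990
M(match) = 4422/6 = 737.000
M(non-match) = 5868/8 = 733.500
Difference = 733.500 − 737.000 = -3.500 ms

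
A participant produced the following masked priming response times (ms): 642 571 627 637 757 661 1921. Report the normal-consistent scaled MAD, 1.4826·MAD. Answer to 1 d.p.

Sorted: 571, 627, 637, 642, 661, 757, 1921 → median = 642
|x − 642| sorted: 0, 5, 15, 19, 71, 115, 1279 → MAD = 19
Robust SD ≈ 1.4826 × 19 = 28.169

28.2 ms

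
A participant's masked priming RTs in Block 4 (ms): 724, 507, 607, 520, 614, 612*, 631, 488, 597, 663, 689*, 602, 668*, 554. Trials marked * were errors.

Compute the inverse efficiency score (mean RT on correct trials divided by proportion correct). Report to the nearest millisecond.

Correct trials (n=11): 724, 507, 607, 520, 614, 631, 488, 597, 663, 602, 554
Mean correct RT = 6507/11 = 591.5455 ms
Proportion correct = 11/14
IES = 591.5455 / (11/14) = 752.876 ms

753 ms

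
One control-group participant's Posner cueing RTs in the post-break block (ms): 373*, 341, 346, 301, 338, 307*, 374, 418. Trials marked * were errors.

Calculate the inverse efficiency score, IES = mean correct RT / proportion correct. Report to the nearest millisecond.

Correct trials (n=6): 341, 346, 301, 338, 374, 418
Mean correct RT = 2118/6 = 353.0000 ms
Proportion correct = 6/8
IES = 353.0000 / (6/8) = 470.667 ms

471 ms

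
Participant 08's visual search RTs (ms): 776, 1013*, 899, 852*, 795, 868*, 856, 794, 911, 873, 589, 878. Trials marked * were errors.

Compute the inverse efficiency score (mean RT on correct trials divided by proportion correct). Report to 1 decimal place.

1092.0 ms

Correct trials (n=9): 776, 899, 795, 856, 794, 911, 873, 589, 878
Mean correct RT = 7371/9 = 819.0000 ms
Proportion correct = 9/12
IES = 819.0000 / (9/12) = 1092.000 ms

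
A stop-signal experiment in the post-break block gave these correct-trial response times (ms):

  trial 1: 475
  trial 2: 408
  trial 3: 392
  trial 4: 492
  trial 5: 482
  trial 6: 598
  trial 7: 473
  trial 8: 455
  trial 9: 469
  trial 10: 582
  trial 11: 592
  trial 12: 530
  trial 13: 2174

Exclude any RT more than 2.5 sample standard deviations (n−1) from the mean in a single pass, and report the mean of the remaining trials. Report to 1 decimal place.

495.7 ms

n = 13, ΣRT = 8122, M = 624.769
Σ(x−M)² = 2650448.31; s = √(2650448.31/12) = 469.969
Cutoffs: 624.769 ± 2.5·469.969 → [-550.2, 1799.7]
Outside: 2174 → excluded.
Retained (n=12): Σ = 5948, mean = 5948/12 = 495.667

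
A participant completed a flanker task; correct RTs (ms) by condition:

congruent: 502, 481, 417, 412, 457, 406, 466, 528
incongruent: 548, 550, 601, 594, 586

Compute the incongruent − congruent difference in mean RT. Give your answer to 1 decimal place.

117.2 ms

M(congruent) = 3669/8 = 458.625
M(incongruent) = 2879/5 = 575.800
Difference = 575.800 − 458.625 = 117.175 ms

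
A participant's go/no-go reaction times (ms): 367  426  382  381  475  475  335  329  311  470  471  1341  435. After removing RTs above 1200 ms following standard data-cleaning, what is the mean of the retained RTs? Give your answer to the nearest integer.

405 ms

Excluded: 1341
Retained (n=12): Σ = 4857
Mean = 4857/12 = 404.7500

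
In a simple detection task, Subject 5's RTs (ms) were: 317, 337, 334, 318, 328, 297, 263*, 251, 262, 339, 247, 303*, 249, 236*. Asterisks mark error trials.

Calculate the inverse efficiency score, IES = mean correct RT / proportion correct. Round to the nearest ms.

379 ms

Correct trials (n=11): 317, 337, 334, 318, 328, 297, 251, 262, 339, 247, 249
Mean correct RT = 3279/11 = 298.0909 ms
Proportion correct = 11/14
IES = 298.0909 / (11/14) = 379.388 ms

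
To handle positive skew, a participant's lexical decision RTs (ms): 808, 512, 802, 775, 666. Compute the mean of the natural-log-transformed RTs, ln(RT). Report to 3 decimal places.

ln(RT): 6.6946, 6.2383, 6.6871, 6.6529, 6.5013
Σ ln(RT) = 32.7741
Mean = 32.7741/5 = 6.55483

6.555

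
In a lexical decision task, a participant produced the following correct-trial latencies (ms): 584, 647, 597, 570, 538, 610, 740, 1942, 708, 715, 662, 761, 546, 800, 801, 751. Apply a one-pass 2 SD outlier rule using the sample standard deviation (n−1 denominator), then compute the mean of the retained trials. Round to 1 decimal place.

668.7 ms

n = 16, ΣRT = 11972, M = 748.250
Σ(x−M)² = 1637005.00; s = √(1637005.00/15) = 330.354
Cutoffs: 748.250 ± 2·330.354 → [87.5, 1409.0]
Outside: 1942 → excluded.
Retained (n=15): Σ = 10030, mean = 10030/15 = 668.667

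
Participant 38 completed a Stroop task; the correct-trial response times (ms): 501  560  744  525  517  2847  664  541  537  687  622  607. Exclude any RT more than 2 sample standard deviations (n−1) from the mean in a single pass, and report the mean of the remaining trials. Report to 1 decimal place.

591.4 ms

n = 12, ΣRT = 9352, M = 779.333
Σ(x−M)² = 4727382.67; s = √(4727382.67/11) = 655.562
Cutoffs: 779.333 ± 2·655.562 → [-531.8, 2090.5]
Outside: 2847 → excluded.
Retained (n=11): Σ = 6505, mean = 6505/11 = 591.364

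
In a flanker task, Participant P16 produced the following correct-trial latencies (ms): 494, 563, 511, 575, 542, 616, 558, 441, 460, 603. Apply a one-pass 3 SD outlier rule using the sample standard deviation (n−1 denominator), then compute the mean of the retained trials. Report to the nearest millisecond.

n = 10, ΣRT = 5363, M = 536.300
Σ(x−M)² = 30848.10; s = √(30848.10/9) = 58.545
Cutoffs: 536.300 ± 3·58.545 → [360.7, 711.9]
No RTs fall outside the cutoffs; all 10 retained. Mean = 5363/10 = 536.300

536 ms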